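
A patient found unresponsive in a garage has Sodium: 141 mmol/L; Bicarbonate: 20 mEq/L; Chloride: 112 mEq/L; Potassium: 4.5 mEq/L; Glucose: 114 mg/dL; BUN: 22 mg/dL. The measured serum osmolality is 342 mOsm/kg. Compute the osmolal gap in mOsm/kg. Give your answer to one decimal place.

45.8 mOsm/kg

Calculated osmolality = 2·Na + glucose/18 + BUN/2.8
= 2·141 + 114/18 + 22/2.8
= 282 + 6.33 + 7.86
= 296.19 mOsm/kg ≈ 296.2 mOsm/kg
Osmolar gap = measured − calculated = 342 − 296.2 = 45.8 mOsm/kg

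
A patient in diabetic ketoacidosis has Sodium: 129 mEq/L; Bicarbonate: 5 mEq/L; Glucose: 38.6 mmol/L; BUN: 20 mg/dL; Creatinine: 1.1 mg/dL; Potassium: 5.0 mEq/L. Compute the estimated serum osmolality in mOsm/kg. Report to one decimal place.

Calculated osmolality = 2·Na + glucose + BUN/2.8
= 2·129 + 38.6 + 20/2.8
= 258 + 38.60 + 7.14
= 303.74 mOsm/kg

303.7 mOsm/kg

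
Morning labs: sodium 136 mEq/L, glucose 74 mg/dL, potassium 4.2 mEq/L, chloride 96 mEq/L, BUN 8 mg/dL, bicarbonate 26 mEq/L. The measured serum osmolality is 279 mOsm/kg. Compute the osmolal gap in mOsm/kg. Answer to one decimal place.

Calculated osmolality = 2·Na + glucose/18 + BUN/2.8
= 2·136 + 74/18 + 8/2.8
= 272 + 4.11 + 2.86
= 278.97 mOsm/kg ≈ 279.0 mOsm/kg
Osmolar gap = measured − calculated = 279 − 279.0 = 0.0 mOsm/kg

0.0 mOsm/kg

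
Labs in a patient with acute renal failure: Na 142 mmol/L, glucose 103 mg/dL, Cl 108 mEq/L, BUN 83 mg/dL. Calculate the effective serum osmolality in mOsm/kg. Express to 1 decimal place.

289.7 mOsm/kg

Effective osmolality excludes urea (freely permeant across cell membranes):
2·Na + glucose/18
= 2·142 + 103/18
= 284 + 5.72
= 289.72 mOsm/kg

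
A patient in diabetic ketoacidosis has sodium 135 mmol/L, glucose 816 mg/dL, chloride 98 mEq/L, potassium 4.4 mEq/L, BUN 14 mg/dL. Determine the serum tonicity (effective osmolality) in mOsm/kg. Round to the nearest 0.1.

315.3 mOsm/kg

Effective osmolality excludes urea (freely permeant across cell membranes):
2·Na + glucose/18
= 2·135 + 816/18
= 270 + 45.33
= 315.33 mOsm/kg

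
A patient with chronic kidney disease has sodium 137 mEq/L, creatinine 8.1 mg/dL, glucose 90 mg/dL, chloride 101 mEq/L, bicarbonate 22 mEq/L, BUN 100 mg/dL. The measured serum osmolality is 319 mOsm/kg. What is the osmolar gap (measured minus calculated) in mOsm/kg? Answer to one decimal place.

Calculated osmolality = 2·Na + glucose/18 + BUN/2.8
= 2·137 + 90/18 + 100/2.8
= 274 + 5 + 35.71
= 314.71 mOsm/kg ≈ 314.7 mOsm/kg
Osmolar gap = measured − calculated = 319 − 314.7 = 4.3 mOsm/kg

4.3 mOsm/kg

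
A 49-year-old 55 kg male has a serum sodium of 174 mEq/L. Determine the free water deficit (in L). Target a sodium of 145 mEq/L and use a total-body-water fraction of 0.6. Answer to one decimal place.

6.6 L

TBW = 0.6 · 55 = 33 L
Free water deficit = TBW · (Na/145 − 1)
= 33 · (174/145 − 1)
= 33 · 0.2
= 6.6 L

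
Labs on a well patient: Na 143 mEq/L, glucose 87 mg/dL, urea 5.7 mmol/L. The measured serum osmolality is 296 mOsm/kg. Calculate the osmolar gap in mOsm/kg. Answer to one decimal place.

-0.5 mOsm/kg

Calculated osmolality = 2·Na + glucose/18 + urea
= 2·143 + 87/18 + 5.7
= 286 + 4.83 + 5.70
= 296.53 mOsm/kg ≈ 296.5 mOsm/kg
Osmolar gap = measured − calculated = 296 − 296.5 = -0.5 mOsm/kg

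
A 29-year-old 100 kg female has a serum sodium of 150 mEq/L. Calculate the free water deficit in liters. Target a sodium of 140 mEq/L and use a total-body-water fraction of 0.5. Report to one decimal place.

3.6 L

TBW = 0.5 · 100 = 50 L
Free water deficit = TBW · (Na/140 − 1)
= 50 · (150/140 − 1)
= 50 · 0.0714
= 3.57 L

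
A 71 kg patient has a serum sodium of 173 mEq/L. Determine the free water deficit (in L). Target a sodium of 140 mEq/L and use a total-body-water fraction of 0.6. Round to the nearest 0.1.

10.0 L

TBW = 0.6 · 71 = 42.6 L
Free water deficit = TBW · (Na/140 − 1)
= 42.6 · (173/140 − 1)
= 42.6 · 0.2357
= 10.04 L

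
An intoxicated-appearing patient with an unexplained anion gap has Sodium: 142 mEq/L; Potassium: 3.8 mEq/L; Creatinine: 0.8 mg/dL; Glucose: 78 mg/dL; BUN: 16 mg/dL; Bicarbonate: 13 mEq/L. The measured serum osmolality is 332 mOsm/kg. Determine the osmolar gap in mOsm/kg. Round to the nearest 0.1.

Calculated osmolality = 2·Na + glucose/18 + BUN/2.8
= 2·142 + 78/18 + 16/2.8
= 284 + 4.33 + 5.71
= 294.04 mOsm/kg ≈ 294.0 mOsm/kg
Osmolar gap = measured − calculated = 332 − 294.0 = 38.0 mOsm/kg

38.0 mOsm/kg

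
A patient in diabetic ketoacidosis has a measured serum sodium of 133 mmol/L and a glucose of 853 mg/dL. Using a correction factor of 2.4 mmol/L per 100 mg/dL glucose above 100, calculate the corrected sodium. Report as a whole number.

151 mmol/L

Corrected Na = measured Na + 2.4 · (glucose − 100)/100
= 133 + 2.4 · (853 − 100)/100
= 133 + 18.1
= 151.1 mmol/L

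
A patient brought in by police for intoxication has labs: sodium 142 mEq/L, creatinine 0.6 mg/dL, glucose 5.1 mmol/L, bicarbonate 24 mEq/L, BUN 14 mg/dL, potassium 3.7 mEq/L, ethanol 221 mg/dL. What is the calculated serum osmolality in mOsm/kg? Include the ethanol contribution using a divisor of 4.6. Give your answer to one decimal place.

342.1 mOsm/kg

Calculated osmolality = 2·Na + glucose + BUN/2.8 + ethanol/4.6
= 2·142 + 5.1 + 14/2.8 + 221/4.6
= 284 + 5.10 + 5 + 48.04
= 342.14 mOsm/kg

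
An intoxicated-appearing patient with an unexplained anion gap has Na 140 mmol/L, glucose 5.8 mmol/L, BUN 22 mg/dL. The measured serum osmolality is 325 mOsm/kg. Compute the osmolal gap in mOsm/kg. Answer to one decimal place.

Calculated osmolality = 2·Na + glucose + BUN/2.8
= 2·140 + 5.8 + 22/2.8
= 280 + 5.80 + 7.86
= 293.66 mOsm/kg ≈ 293.7 mOsm/kg
Osmolar gap = measured − calculated = 325 − 293.7 = 31.3 mOsm/kg

31.3 mOsm/kg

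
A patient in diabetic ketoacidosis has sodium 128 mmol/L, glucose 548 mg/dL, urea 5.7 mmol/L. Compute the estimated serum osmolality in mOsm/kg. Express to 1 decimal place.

Calculated osmolality = 2·Na + glucose/18 + urea
= 2·128 + 548/18 + 5.7
= 256 + 30.44 + 5.70
= 292.14 mOsm/kg

292.1 mOsm/kg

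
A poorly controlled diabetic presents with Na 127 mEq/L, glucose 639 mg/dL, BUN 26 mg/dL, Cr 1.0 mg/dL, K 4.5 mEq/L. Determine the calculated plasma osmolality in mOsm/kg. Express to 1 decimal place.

298.8 mOsm/kg

Calculated osmolality = 2·Na + glucose/18 + BUN/2.8
= 2·127 + 639/18 + 26/2.8
= 254 + 35.50 + 9.29
= 298.79 mOsm/kg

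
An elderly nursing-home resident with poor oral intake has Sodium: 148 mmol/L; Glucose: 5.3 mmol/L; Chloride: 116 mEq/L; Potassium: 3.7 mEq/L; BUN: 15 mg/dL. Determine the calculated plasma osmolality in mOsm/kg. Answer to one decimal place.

Calculated osmolality = 2·Na + glucose + BUN/2.8
= 2·148 + 5.3 + 15/2.8
= 296 + 5.30 + 5.36
= 306.66 mOsm/kg

306.7 mOsm/kg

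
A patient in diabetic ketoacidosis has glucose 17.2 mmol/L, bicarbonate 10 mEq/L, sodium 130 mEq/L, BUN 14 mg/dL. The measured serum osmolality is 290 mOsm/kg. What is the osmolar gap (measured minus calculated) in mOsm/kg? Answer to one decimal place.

Calculated osmolality = 2·Na + glucose + BUN/2.8
= 2·130 + 17.2 + 14/2.8
= 260 + 17.20 + 5
= 282.2 mOsm/kg ≈ 282.2 mOsm/kg
Osmolar gap = measured − calculated = 290 − 282.2 = 7.8 mOsm/kg

7.8 mOsm/kg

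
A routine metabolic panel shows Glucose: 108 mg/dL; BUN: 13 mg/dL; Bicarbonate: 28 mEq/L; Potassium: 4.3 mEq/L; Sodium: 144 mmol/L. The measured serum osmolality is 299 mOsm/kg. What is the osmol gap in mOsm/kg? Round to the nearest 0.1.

Calculated osmolality = 2·Na + glucose/18 + BUN/2.8
= 2·144 + 108/18 + 13/2.8
= 288 + 6 + 4.64
= 298.64 mOsm/kg ≈ 298.6 mOsm/kg
Osmolar gap = measured − calculated = 299 − 298.6 = 0.4 mOsm/kg

0.4 mOsm/kg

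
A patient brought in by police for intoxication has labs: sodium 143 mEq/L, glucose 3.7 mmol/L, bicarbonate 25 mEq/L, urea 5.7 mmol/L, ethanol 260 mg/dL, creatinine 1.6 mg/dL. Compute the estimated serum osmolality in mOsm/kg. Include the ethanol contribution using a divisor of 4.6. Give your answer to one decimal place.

351.9 mOsm/kg

Calculated osmolality = 2·Na + glucose + urea + ethanol/4.6
= 2·143 + 3.7 + 5.7 + 260/4.6
= 286 + 3.70 + 5.70 + 56.52
= 351.92 mOsm/kg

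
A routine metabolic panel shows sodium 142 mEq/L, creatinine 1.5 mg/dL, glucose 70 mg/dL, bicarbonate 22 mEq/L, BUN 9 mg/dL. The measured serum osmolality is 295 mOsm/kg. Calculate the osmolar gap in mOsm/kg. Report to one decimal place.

Calculated osmolality = 2·Na + glucose/18 + BUN/2.8
= 2·142 + 70/18 + 9/2.8
= 284 + 3.89 + 3.21
= 291.1 mOsm/kg ≈ 291.1 mOsm/kg
Osmolar gap = measured − calculated = 295 − 291.1 = 3.9 mOsm/kg

3.9 mOsm/kg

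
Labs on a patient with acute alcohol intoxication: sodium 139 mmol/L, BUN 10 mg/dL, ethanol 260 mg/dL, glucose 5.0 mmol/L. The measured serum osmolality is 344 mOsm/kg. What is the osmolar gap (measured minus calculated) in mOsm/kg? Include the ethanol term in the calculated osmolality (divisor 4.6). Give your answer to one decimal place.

Calculated osmolality = 2·Na + glucose + BUN/2.8 + ethanol/4.6
= 2·139 + 5 + 10/2.8 + 260/4.6
= 278 + 5 + 3.57 + 56.52
= 343.09 mOsm/kg ≈ 343.1 mOsm/kg
Osmolar gap = measured − calculated = 344 − 343.1 = 0.9 mOsm/kg

0.9 mOsm/kg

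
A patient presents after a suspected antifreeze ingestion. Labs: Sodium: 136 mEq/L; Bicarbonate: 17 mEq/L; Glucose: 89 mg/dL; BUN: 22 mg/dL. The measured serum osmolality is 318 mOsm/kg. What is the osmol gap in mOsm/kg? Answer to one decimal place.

Calculated osmolality = 2·Na + glucose/18 + BUN/2.8
= 2·136 + 89/18 + 22/2.8
= 272 + 4.94 + 7.86
= 284.8 mOsm/kg ≈ 284.8 mOsm/kg
Osmolar gap = measured − calculated = 318 − 284.8 = 33.2 mOsm/kg

33.2 mOsm/kg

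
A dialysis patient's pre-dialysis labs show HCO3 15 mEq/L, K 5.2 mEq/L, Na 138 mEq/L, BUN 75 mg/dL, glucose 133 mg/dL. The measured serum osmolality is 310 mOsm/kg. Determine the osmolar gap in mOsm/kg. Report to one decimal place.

-0.2 mOsm/kg

Calculated osmolality = 2·Na + glucose/18 + BUN/2.8
= 2·138 + 133/18 + 75/2.8
= 276 + 7.39 + 26.79
= 310.18 mOsm/kg ≈ 310.2 mOsm/kg
Osmolar gap = measured − calculated = 310 − 310.2 = -0.2 mOsm/kg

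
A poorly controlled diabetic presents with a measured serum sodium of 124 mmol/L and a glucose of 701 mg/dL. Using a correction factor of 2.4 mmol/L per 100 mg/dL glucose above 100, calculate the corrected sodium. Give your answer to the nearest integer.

Corrected Na = measured Na + 2.4 · (glucose − 100)/100
= 124 + 2.4 · (701 − 100)/100
= 124 + 14.4
= 138.4 mmol/L

138 mmol/L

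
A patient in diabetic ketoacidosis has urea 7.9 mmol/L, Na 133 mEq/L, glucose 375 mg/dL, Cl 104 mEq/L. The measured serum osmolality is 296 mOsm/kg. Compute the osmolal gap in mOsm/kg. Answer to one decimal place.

1.3 mOsm/kg

Calculated osmolality = 2·Na + glucose/18 + urea
= 2·133 + 375/18 + 7.9
= 266 + 20.83 + 7.90
= 294.73 mOsm/kg ≈ 294.7 mOsm/kg
Osmolar gap = measured − calculated = 296 − 294.7 = 1.3 mOsm/kg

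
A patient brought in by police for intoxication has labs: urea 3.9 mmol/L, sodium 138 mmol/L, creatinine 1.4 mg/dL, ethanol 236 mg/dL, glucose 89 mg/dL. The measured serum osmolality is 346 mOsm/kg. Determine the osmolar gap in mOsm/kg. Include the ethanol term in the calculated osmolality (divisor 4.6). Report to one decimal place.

Calculated osmolality = 2·Na + glucose/18 + urea + ethanol/4.6
= 2·138 + 89/18 + 3.9 + 236/4.6
= 276 + 4.94 + 3.90 + 51.30
= 336.14 mOsm/kg ≈ 336.1 mOsm/kg
Osmolar gap = measured − calculated = 346 − 336.1 = 9.9 mOsm/kg

9.9 mOsm/kg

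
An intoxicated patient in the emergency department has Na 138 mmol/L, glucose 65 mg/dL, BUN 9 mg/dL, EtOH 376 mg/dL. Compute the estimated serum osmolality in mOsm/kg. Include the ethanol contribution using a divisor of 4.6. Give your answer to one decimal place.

Calculated osmolality = 2·Na + glucose/18 + BUN/2.8 + ethanol/4.6
= 2·138 + 65/18 + 9/2.8 + 376/4.6
= 276 + 3.61 + 3.21 + 81.74
= 364.56 mOsm/kg

364.6 mOsm/kg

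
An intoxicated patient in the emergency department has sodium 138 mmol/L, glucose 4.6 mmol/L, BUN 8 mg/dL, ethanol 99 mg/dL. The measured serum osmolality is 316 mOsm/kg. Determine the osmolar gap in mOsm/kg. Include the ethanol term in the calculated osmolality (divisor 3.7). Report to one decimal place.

Calculated osmolality = 2·Na + glucose + BUN/2.8 + ethanol/3.7
= 2·138 + 4.6 + 8/2.8 + 99/3.7
= 276 + 4.60 + 2.86 + 26.76
= 310.22 mOsm/kg ≈ 310.2 mOsm/kg
Osmolar gap = measured − calculated = 316 − 310.2 = 5.8 mOsm/kg

5.8 mOsm/kg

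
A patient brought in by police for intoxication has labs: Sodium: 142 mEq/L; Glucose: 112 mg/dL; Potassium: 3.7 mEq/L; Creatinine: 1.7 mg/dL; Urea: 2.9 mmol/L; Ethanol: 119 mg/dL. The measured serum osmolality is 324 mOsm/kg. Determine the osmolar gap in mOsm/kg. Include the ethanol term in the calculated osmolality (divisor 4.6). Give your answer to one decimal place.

Calculated osmolality = 2·Na + glucose/18 + urea + ethanol/4.6
= 2·142 + 112/18 + 2.9 + 119/4.6
= 284 + 6.22 + 2.90 + 25.87
= 318.99 mOsm/kg ≈ 319.0 mOsm/kg
Osmolar gap = measured − calculated = 324 − 319.0 = 5.0 mOsm/kg

5.0 mOsm/kg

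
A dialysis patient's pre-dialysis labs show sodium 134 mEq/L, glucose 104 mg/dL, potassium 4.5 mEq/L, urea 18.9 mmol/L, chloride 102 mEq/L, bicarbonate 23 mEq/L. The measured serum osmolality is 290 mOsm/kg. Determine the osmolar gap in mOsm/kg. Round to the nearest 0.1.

Calculated osmolality = 2·Na + glucose/18 + urea
= 2·134 + 104/18 + 18.9
= 268 + 5.78 + 18.90
= 292.68 mOsm/kg ≈ 292.7 mOsm/kg
Osmolar gap = measured − calculated = 290 − 292.7 = -2.7 mOsm/kg

-2.7 mOsm/kg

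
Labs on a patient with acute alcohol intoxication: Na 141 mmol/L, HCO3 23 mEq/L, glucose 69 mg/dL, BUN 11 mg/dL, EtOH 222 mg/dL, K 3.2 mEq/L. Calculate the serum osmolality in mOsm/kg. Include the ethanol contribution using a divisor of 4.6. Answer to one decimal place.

Calculated osmolality = 2·Na + glucose/18 + BUN/2.8 + ethanol/4.6
= 2·141 + 69/18 + 11/2.8 + 222/4.6
= 282 + 3.83 + 3.93 + 48.26
= 338.02 mOsm/kg

338.0 mOsm/kg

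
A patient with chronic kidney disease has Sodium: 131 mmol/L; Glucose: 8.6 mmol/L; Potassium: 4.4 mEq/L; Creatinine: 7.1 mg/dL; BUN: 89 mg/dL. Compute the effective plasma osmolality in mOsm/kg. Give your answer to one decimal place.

270.6 mOsm/kg

Effective osmolality excludes urea (freely permeant across cell membranes):
2·Na + glucose
= 2·131 + 8.6
= 262 + 8.6
= 270.6 mOsm/kg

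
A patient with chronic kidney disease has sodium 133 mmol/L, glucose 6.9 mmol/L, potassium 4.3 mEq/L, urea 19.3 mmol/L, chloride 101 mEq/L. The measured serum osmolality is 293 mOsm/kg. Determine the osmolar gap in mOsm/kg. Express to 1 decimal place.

0.8 mOsm/kg

Calculated osmolality = 2·Na + glucose + urea
= 2·133 + 6.9 + 19.3
= 266 + 6.90 + 19.30
= 292.2 mOsm/kg ≈ 292.2 mOsm/kg
Osmolar gap = measured − calculated = 293 − 292.2 = 0.8 mOsm/kg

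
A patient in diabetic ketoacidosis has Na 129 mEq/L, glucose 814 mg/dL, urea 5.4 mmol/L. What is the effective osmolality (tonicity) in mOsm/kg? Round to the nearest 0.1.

303.2 mOsm/kg

Effective osmolality excludes urea (freely permeant across cell membranes):
2·Na + glucose/18
= 2·129 + 814/18
= 258 + 45.22
= 303.22 mOsm/kg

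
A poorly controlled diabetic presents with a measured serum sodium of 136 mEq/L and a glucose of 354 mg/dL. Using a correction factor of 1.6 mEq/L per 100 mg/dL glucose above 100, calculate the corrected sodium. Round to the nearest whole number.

Corrected Na = measured Na + 1.6 · (glucose − 100)/100
= 136 + 1.6 · (354 − 100)/100
= 136 + 4.1
= 140.1 mEq/L

140 mEq/L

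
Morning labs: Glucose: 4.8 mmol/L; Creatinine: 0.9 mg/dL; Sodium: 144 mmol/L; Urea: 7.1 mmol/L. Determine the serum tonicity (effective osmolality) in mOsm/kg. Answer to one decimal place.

Effective osmolality excludes urea (freely permeant across cell membranes):
2·Na + glucose
= 2·144 + 4.8
= 288 + 4.8
= 292.8 mOsm/kg

292.8 mOsm/kg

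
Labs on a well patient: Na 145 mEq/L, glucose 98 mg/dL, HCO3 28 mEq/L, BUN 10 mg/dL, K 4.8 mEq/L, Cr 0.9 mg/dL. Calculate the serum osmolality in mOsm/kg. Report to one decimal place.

299.0 mOsm/kg

Calculated osmolality = 2·Na + glucose/18 + BUN/2.8
= 2·145 + 98/18 + 10/2.8
= 290 + 5.44 + 3.57
= 299.01 mOsm/kg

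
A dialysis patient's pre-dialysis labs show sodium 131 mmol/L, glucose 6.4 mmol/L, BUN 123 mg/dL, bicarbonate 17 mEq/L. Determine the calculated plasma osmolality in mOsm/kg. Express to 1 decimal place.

Calculated osmolality = 2·Na + glucose + BUN/2.8
= 2·131 + 6.4 + 123/2.8
= 262 + 6.40 + 43.93
= 312.33 mOsm/kg

312.3 mOsm/kg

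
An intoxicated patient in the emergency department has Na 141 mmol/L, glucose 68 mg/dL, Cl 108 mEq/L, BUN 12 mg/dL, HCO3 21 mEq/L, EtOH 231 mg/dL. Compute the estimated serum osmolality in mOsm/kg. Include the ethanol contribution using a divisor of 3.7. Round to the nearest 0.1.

352.5 mOsm/kg

Calculated osmolality = 2·Na + glucose/18 + BUN/2.8 + ethanol/3.7
= 2·141 + 68/18 + 12/2.8 + 231/3.7
= 282 + 3.78 + 4.29 + 62.43
= 352.5 mOsm/kg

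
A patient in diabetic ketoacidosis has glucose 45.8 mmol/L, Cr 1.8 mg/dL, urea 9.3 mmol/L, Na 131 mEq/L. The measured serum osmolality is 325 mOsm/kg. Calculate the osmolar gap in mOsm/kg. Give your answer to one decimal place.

Calculated osmolality = 2·Na + glucose + urea
= 2·131 + 45.8 + 9.3
= 262 + 45.80 + 9.30
= 317.1 mOsm/kg ≈ 317.1 mOsm/kg
Osmolar gap = measured − calculated = 325 − 317.1 = 7.9 mOsm/kg

7.9 mOsm/kg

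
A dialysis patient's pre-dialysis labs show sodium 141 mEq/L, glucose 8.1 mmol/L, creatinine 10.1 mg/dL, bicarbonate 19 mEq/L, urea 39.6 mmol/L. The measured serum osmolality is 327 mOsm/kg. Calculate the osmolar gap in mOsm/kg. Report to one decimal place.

Calculated osmolality = 2·Na + glucose + urea
= 2·141 + 8.1 + 39.6
= 282 + 8.10 + 39.60
= 329.7 mOsm/kg ≈ 329.7 mOsm/kg
Osmolar gap = measured − calculated = 327 − 329.7 = -2.7 mOsm/kg

-2.7 mOsm/kg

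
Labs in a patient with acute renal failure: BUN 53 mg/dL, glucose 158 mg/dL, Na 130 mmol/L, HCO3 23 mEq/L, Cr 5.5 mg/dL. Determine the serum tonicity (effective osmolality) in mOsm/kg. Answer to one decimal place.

268.8 mOsm/kg

Effective osmolality excludes urea (freely permeant across cell membranes):
2·Na + glucose/18
= 2·130 + 158/18
= 260 + 8.78
= 268.78 mOsm/kg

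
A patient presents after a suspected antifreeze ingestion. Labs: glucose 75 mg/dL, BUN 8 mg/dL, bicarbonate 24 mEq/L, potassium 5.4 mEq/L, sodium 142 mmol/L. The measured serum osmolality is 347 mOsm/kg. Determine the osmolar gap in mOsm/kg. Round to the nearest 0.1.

Calculated osmolality = 2·Na + glucose/18 + BUN/2.8
= 2·142 + 75/18 + 8/2.8
= 284 + 4.17 + 2.86
= 291.03 mOsm/kg ≈ 291.0 mOsm/kg
Osmolar gap = measured − calculated = 347 − 291.0 = 56.0 mOsm/kg

56.0 mOsm/kg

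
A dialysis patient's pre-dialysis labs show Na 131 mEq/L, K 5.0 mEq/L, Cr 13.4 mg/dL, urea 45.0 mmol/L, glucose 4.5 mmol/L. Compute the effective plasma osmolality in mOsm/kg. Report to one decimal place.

Effective osmolality excludes urea (freely permeant across cell membranes):
2·Na + glucose
= 2·131 + 4.5
= 262 + 4.5
= 266.5 mOsm/kg

266.5 mOsm/kg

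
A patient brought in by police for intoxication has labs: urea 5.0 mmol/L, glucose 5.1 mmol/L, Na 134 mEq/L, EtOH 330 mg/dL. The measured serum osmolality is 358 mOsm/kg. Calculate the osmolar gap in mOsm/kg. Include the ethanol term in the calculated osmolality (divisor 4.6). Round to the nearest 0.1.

Calculated osmolality = 2·Na + glucose + urea + ethanol/4.6
= 2·134 + 5.1 + 5 + 330/4.6
= 268 + 5.10 + 5 + 71.74
= 349.84 mOsm/kg ≈ 349.8 mOsm/kg
Osmolar gap = measured − calculated = 358 − 349.8 = 8.2 mOsm/kg

8.2 mOsm/kg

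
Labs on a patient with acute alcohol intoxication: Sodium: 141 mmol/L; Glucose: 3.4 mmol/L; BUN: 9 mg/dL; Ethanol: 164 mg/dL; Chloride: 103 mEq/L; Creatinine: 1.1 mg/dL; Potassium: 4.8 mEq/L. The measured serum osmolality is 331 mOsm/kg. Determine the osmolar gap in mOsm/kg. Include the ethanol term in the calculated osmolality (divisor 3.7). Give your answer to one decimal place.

-1.9 mOsm/kg

Calculated osmolality = 2·Na + glucose + BUN/2.8 + ethanol/3.7
= 2·141 + 3.4 + 9/2.8 + 164/3.7
= 282 + 3.40 + 3.21 + 44.32
= 332.93 mOsm/kg ≈ 332.9 mOsm/kg
Osmolar gap = measured − calculated = 331 − 332.9 = -1.9 mOsm/kg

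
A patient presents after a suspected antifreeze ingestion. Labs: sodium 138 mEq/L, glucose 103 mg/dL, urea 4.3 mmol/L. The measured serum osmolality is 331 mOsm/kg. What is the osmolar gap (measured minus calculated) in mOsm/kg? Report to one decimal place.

Calculated osmolality = 2·Na + glucose/18 + urea
= 2·138 + 103/18 + 4.3
= 276 + 5.72 + 4.30
= 286.02 mOsm/kg ≈ 286.0 mOsm/kg
Osmolar gap = measured − calculated = 331 − 286.0 = 45.0 mOsm/kg

45.0 mOsm/kg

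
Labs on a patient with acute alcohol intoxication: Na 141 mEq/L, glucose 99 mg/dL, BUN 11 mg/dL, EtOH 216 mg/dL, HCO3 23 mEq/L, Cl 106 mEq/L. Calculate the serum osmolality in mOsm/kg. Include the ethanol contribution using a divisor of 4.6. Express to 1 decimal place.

338.4 mOsm/kg

Calculated osmolality = 2·Na + glucose/18 + BUN/2.8 + ethanol/4.6
= 2·141 + 99/18 + 11/2.8 + 216/4.6
= 282 + 5.50 + 3.93 + 46.96
= 338.39 mOsm/kg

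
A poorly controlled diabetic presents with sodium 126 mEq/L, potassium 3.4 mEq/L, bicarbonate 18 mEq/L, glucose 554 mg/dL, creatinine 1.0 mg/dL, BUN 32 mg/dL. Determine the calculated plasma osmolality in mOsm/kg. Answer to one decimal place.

294.2 mOsm/kg

Calculated osmolality = 2·Na + glucose/18 + BUN/2.8
= 2·126 + 554/18 + 32/2.8
= 252 + 30.78 + 11.43
= 294.21 mOsm/kg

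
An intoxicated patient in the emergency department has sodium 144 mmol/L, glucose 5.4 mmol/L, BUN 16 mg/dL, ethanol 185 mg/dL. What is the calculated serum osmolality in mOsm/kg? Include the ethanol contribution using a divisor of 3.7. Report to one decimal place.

Calculated osmolality = 2·Na + glucose + BUN/2.8 + ethanol/3.7
= 2·144 + 5.4 + 16/2.8 + 185/3.7
= 288 + 5.40 + 5.71 + 50
= 349.11 mOsm/kg

349.1 mOsm/kg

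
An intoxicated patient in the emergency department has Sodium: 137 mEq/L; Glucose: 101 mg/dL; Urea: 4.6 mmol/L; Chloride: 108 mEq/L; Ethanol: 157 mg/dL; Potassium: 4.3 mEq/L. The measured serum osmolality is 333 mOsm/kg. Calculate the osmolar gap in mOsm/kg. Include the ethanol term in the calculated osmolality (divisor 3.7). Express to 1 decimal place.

Calculated osmolality = 2·Na + glucose/18 + urea + ethanol/3.7
= 2·137 + 101/18 + 4.6 + 157/3.7
= 274 + 5.61 + 4.60 + 42.43
= 326.64 mOsm/kg ≈ 326.6 mOsm/kg
Osmolar gap = measured − calculated = 333 − 326.6 = 6.4 mOsm/kg

6.4 mOsm/kg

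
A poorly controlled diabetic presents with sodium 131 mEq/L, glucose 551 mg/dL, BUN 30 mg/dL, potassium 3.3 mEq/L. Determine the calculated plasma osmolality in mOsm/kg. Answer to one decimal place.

Calculated osmolality = 2·Na + glucose/18 + BUN/2.8
= 2·131 + 551/18 + 30/2.8
= 262 + 30.61 + 10.71
= 303.32 mOsm/kg

303.3 mOsm/kg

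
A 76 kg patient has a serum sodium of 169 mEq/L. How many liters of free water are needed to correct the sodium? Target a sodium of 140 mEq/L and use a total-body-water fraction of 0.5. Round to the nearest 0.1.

7.9 L

TBW = 0.5 · 76 = 38 L
Free water deficit = TBW · (Na/140 − 1)
= 38 · (169/140 − 1)
= 38 · 0.2071
= 7.87 L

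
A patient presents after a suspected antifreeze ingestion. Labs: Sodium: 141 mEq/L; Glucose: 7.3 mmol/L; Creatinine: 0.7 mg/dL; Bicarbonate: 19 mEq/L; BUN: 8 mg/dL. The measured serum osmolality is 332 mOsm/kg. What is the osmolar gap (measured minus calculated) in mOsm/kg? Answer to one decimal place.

39.8 mOsm/kg

Calculated osmolality = 2·Na + glucose + BUN/2.8
= 2·141 + 7.3 + 8/2.8
= 282 + 7.30 + 2.86
= 292.16 mOsm/kg ≈ 292.2 mOsm/kg
Osmolar gap = measured − calculated = 332 − 292.2 = 39.8 mOsm/kg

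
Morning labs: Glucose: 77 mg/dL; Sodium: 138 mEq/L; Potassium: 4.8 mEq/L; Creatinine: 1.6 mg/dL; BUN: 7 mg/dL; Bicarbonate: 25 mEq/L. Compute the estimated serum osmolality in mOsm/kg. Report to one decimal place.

Calculated osmolality = 2·Na + glucose/18 + BUN/2.8
= 2·138 + 77/18 + 7/2.8
= 276 + 4.28 + 2.50
= 282.78 mOsm/kg

282.8 mOsm/kg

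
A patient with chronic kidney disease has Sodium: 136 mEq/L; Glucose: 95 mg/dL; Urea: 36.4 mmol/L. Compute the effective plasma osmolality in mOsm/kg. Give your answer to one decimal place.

Effective osmolality excludes urea (freely permeant across cell membranes):
2·Na + glucose/18
= 2·136 + 95/18
= 272 + 5.28
= 277.28 mOsm/kg

277.3 mOsm/kg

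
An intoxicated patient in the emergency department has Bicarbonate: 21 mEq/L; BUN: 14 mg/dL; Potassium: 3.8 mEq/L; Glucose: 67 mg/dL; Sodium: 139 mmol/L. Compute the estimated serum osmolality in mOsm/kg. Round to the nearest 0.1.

Calculated osmolality = 2·Na + glucose/18 + BUN/2.8
= 2·139 + 67/18 + 14/2.8
= 278 + 3.72 + 5
= 286.72 mOsm/kg

286.7 mOsm/kg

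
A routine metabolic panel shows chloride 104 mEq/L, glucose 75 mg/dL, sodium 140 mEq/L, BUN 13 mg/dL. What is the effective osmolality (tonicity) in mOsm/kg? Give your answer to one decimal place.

284.2 mOsm/kg

Effective osmolality excludes urea (freely permeant across cell membranes):
2·Na + glucose/18
= 2·140 + 75/18
= 280 + 4.17
= 284.17 mOsm/kg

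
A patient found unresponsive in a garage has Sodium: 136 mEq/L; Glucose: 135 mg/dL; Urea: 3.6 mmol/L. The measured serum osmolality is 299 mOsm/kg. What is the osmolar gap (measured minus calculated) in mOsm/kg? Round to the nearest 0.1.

15.9 mOsm/kg

Calculated osmolality = 2·Na + glucose/18 + urea
= 2·136 + 135/18 + 3.6
= 272 + 7.50 + 3.60
= 283.1 mOsm/kg ≈ 283.1 mOsm/kg
Osmolar gap = measured − calculated = 299 − 283.1 = 15.9 mOsm/kg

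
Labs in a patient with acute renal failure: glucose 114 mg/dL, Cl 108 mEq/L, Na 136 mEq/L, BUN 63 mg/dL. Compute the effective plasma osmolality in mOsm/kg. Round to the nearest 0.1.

Effective osmolality excludes urea (freely permeant across cell membranes):
2·Na + glucose/18
= 2·136 + 114/18
= 272 + 6.33
= 278.33 mOsm/kg

278.3 mOsm/kg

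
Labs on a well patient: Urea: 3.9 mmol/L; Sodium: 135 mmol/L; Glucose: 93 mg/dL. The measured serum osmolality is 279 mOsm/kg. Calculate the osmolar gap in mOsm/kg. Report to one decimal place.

Calculated osmolality = 2·Na + glucose/18 + urea
= 2·135 + 93/18 + 3.9
= 270 + 5.17 + 3.90
= 279.07 mOsm/kg ≈ 279.1 mOsm/kg
Osmolar gap = measured − calculated = 279 − 279.1 = -0.1 mOsm/kg

-0.1 mOsm/kg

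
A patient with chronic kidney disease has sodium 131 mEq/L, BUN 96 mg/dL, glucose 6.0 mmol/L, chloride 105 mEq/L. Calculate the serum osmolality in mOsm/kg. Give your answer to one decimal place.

302.3 mOsm/kg

Calculated osmolality = 2·Na + glucose + BUN/2.8
= 2·131 + 6 + 96/2.8
= 262 + 6 + 34.29
= 302.29 mOsm/kg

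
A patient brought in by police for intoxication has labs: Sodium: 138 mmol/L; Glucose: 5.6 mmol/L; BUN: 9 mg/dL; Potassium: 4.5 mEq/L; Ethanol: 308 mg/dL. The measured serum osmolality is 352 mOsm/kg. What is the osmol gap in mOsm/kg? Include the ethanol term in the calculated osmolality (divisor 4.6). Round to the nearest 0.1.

Calculated osmolality = 2·Na + glucose + BUN/2.8 + ethanol/4.6
= 2·138 + 5.6 + 9/2.8 + 308/4.6
= 276 + 5.60 + 3.21 + 66.96
= 351.77 mOsm/kg ≈ 351.8 mOsm/kg
Osmolar gap = measured − calculated = 352 − 351.8 = 0.2 mOsm/kg

0.2 mOsm/kg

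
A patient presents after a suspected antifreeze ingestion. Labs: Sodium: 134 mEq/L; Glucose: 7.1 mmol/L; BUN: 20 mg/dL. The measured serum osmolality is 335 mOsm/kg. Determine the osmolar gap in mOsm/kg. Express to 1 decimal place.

52.8 mOsm/kg

Calculated osmolality = 2·Na + glucose + BUN/2.8
= 2·134 + 7.1 + 20/2.8
= 268 + 7.10 + 7.14
= 282.24 mOsm/kg ≈ 282.2 mOsm/kg
Osmolar gap = measured − calculated = 335 − 282.2 = 52.8 mOsm/kg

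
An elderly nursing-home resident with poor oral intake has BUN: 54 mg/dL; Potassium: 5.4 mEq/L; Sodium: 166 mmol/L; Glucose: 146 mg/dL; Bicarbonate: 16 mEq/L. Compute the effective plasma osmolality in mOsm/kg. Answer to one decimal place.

Effective osmolality excludes urea (freely permeant across cell membranes):
2·Na + glucose/18
= 2·166 + 146/18
= 332 + 8.11
= 340.11 mOsm/kg

340.1 mOsm/kg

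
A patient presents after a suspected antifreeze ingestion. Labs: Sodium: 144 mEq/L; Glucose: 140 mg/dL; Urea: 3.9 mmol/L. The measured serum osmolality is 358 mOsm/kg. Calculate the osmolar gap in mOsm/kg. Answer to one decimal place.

58.3 mOsm/kg

Calculated osmolality = 2·Na + glucose/18 + urea
= 2·144 + 140/18 + 3.9
= 288 + 7.78 + 3.90
= 299.68 mOsm/kg ≈ 299.7 mOsm/kg
Osmolar gap = measured − calculated = 358 − 299.7 = 58.3 mOsm/kg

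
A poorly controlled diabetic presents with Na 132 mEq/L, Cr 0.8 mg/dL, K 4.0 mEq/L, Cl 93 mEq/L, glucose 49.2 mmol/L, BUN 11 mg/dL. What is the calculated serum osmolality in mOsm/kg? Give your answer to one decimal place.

317.1 mOsm/kg

Calculated osmolality = 2·Na + glucose + BUN/2.8
= 2·132 + 49.2 + 11/2.8
= 264 + 49.20 + 3.93
= 317.13 mOsm/kg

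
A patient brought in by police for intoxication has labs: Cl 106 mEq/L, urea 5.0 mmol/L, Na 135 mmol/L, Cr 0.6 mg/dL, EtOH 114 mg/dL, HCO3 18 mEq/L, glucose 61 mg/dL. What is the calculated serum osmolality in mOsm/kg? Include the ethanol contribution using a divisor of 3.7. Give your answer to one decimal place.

309.2 mOsm/kg

Calculated osmolality = 2·Na + glucose/18 + urea + ethanol/3.7
= 2·135 + 61/18 + 5 + 114/3.7
= 270 + 3.39 + 5 + 30.81
= 309.2 mOsm/kg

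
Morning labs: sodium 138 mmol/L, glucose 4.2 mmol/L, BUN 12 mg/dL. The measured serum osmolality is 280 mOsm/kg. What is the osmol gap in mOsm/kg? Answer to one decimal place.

Calculated osmolality = 2·Na + glucose + BUN/2.8
= 2·138 + 4.2 + 12/2.8
= 276 + 4.20 + 4.29
= 284.49 mOsm/kg ≈ 284.5 mOsm/kg
Osmolar gap = measured − calculated = 280 − 284.5 = -4.5 mOsm/kg

-4.5 mOsm/kg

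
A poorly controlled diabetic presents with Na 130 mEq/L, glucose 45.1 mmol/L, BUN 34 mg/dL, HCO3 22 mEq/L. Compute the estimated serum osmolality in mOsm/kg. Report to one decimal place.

Calculated osmolality = 2·Na + glucose + BUN/2.8
= 2·130 + 45.1 + 34/2.8
= 260 + 45.10 + 12.14
= 317.24 mOsm/kg

317.2 mOsm/kg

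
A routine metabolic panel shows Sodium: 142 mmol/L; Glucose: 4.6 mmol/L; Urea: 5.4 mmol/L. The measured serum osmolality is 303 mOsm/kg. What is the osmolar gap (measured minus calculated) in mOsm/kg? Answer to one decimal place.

Calculated osmolality = 2·Na + glucose + urea
= 2·142 + 4.6 + 5.4
= 284 + 4.60 + 5.40
= 294 mOsm/kg ≈ 294.0 mOsm/kg
Osmolar gap = measured − calculated = 303 − 294.0 = 9.0 mOsm/kg

9.0 mOsm/kg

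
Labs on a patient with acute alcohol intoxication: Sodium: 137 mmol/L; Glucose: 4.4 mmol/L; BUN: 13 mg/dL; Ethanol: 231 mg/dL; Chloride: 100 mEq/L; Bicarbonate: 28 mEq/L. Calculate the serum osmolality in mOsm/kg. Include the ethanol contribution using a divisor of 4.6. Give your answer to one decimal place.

333.3 mOsm/kg

Calculated osmolality = 2·Na + glucose + BUN/2.8 + ethanol/4.6
= 2·137 + 4.4 + 13/2.8 + 231/4.6
= 274 + 4.40 + 4.64 + 50.22
= 333.26 mOsm/kg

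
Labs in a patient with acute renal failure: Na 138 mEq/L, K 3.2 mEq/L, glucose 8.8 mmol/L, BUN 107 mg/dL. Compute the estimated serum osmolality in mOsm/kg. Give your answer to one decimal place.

323.0 mOsm/kg

Calculated osmolality = 2·Na + glucose + BUN/2.8
= 2·138 + 8.8 + 107/2.8
= 276 + 8.80 + 38.21
= 323.01 mOsm/kg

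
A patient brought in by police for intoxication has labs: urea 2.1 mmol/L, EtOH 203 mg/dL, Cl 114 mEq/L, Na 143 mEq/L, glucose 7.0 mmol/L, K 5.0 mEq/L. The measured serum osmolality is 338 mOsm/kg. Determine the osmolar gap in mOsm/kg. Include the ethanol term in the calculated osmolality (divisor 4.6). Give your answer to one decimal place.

Calculated osmolality = 2·Na + glucose + urea + ethanol/4.6
= 2·143 + 7 + 2.1 + 203/4.6
= 286 + 7 + 2.10 + 44.13
= 339.23 mOsm/kg ≈ 339.2 mOsm/kg
Osmolar gap = measured − calculated = 338 − 339.2 = -1.2 mOsm/kg

-1.2 mOsm/kg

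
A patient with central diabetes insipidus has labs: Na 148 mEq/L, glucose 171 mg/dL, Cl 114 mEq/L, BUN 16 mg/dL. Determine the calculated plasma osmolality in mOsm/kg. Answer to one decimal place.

311.2 mOsm/kg

Calculated osmolality = 2·Na + glucose/18 + BUN/2.8
= 2·148 + 171/18 + 16/2.8
= 296 + 9.50 + 5.71
= 311.21 mOsm/kg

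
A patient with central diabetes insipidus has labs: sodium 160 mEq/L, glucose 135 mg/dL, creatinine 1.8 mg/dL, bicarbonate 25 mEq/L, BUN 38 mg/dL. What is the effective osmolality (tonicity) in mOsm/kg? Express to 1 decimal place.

Effective osmolality excludes urea (freely permeant across cell membranes):
2·Na + glucose/18
= 2·160 + 135/18
= 320 + 7.5
= 327.5 mOsm/kg

327.5 mOsm/kg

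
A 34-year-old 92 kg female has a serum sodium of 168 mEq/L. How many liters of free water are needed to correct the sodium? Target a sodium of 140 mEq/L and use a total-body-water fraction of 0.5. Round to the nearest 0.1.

9.2 L

TBW = 0.5 · 92 = 46 L
Free water deficit = TBW · (Na/140 − 1)
= 46 · (168/140 − 1)
= 46 · 0.2
= 9.2 L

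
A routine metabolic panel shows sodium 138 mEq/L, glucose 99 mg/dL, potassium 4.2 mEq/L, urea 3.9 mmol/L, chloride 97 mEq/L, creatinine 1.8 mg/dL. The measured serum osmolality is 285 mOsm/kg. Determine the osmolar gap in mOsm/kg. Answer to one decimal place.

Calculated osmolality = 2·Na + glucose/18 + urea
= 2·138 + 99/18 + 3.9
= 276 + 5.50 + 3.90
= 285.4 mOsm/kg ≈ 285.4 mOsm/kg
Osmolar gap = measured − calculated = 285 − 285.4 = -0.4 mOsm/kg

-0.4 mOsm/kg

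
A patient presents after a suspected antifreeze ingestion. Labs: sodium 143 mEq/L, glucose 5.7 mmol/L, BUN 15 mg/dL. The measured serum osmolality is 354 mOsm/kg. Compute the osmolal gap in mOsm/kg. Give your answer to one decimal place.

56.9 mOsm/kg

Calculated osmolality = 2·Na + glucose + BUN/2.8
= 2·143 + 5.7 + 15/2.8
= 286 + 5.70 + 5.36
= 297.06 mOsm/kg ≈ 297.1 mOsm/kg
Osmolar gap = measured − calculated = 354 − 297.1 = 56.9 mOsm/kg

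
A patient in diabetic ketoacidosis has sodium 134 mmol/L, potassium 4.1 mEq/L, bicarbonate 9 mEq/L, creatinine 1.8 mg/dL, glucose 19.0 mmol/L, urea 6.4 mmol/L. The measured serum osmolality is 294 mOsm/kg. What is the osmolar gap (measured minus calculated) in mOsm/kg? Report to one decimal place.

0.6 mOsm/kg

Calculated osmolality = 2·Na + glucose + urea
= 2·134 + 19 + 6.4
= 268 + 19 + 6.40
= 293.4 mOsm/kg ≈ 293.4 mOsm/kg
Osmolar gap = measured − calculated = 294 − 293.4 = 0.6 mOsm/kg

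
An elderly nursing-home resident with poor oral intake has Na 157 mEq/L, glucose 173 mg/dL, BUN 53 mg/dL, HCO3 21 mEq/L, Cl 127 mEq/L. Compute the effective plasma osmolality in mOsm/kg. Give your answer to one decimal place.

323.6 mOsm/kg

Effective osmolality excludes urea (freely permeant across cell membranes):
2·Na + glucose/18
= 2·157 + 173/18
= 314 + 9.61
= 323.61 mOsm/kg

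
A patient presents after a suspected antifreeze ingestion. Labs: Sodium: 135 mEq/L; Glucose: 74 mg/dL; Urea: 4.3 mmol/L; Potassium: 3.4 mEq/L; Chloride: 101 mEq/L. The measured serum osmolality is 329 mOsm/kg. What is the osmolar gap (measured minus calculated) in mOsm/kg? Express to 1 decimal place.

Calculated osmolality = 2·Na + glucose/18 + urea
= 2·135 + 74/18 + 4.3
= 270 + 4.11 + 4.30
= 278.41 mOsm/kg ≈ 278.4 mOsm/kg
Osmolar gap = measured − calculated = 329 − 278.4 = 50.6 mOsm/kg

50.6 mOsm/kg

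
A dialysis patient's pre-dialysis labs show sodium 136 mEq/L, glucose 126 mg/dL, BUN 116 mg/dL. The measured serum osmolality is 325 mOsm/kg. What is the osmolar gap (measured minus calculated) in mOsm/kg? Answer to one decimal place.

Calculated osmolality = 2·Na + glucose/18 + BUN/2.8
= 2·136 + 126/18 + 116/2.8
= 272 + 7 + 41.43
= 320.43 mOsm/kg ≈ 320.4 mOsm/kg
Osmolar gap = measured − calculated = 325 − 320.4 = 4.6 mOsm/kg

4.6 mOsm/kg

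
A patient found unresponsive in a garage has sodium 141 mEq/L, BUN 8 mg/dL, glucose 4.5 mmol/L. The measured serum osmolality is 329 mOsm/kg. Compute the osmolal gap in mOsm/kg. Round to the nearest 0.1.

39.6 mOsm/kg

Calculated osmolality = 2·Na + glucose + BUN/2.8
= 2·141 + 4.5 + 8/2.8
= 282 + 4.50 + 2.86
= 289.36 mOsm/kg ≈ 289.4 mOsm/kg
Osmolar gap = measured − calculated = 329 − 289.4 = 39.6 mOsm/kg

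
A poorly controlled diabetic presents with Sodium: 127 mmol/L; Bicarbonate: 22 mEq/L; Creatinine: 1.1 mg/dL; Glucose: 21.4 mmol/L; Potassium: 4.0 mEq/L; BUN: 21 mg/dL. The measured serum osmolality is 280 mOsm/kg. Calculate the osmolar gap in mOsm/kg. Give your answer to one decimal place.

-2.9 mOsm/kg

Calculated osmolality = 2·Na + glucose + BUN/2.8
= 2·127 + 21.4 + 21/2.8
= 254 + 21.40 + 7.50
= 282.9 mOsm/kg ≈ 282.9 mOsm/kg
Osmolar gap = measured − calculated = 280 − 282.9 = -2.9 mOsm/kg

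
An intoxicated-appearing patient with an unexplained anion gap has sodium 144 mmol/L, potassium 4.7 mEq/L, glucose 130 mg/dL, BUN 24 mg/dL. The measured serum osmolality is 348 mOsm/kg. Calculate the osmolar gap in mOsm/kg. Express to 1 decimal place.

44.2 mOsm/kg

Calculated osmolality = 2·Na + glucose/18 + BUN/2.8
= 2·144 + 130/18 + 24/2.8
= 288 + 7.22 + 8.57
= 303.79 mOsm/kg ≈ 303.8 mOsm/kg
Osmolar gap = measured − calculated = 348 − 303.8 = 44.2 mOsm/kg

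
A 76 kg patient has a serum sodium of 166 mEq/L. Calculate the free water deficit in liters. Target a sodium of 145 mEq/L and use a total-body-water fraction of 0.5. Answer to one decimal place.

TBW = 0.5 · 76 = 38 L
Free water deficit = TBW · (Na/145 − 1)
= 38 · (166/145 − 1)
= 38 · 0.1448
= 5.5 L

5.5 L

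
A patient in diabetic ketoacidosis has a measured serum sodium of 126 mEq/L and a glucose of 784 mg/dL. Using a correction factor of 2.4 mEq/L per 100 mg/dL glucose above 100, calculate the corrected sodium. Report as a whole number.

Corrected Na = measured Na + 2.4 · (glucose − 100)/100
= 126 + 2.4 · (784 − 100)/100
= 126 + 16.4
= 142.4 mEq/L

142 mEq/L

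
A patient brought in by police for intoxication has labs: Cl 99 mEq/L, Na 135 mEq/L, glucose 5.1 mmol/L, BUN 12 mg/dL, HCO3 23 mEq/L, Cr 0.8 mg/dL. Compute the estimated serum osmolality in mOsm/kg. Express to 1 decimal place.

Calculated osmolality = 2·Na + glucose + BUN/2.8
= 2·135 + 5.1 + 12/2.8
= 270 + 5.10 + 4.29
= 279.39 mOsm/kg

279.4 mOsm/kg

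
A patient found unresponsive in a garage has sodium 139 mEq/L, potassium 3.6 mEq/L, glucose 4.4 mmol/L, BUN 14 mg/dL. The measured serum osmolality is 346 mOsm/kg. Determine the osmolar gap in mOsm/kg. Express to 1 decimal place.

58.6 mOsm/kg

Calculated osmolality = 2·Na + glucose + BUN/2.8
= 2·139 + 4.4 + 14/2.8
= 278 + 4.40 + 5
= 287.4 mOsm/kg ≈ 287.4 mOsm/kg
Osmolar gap = measured − calculated = 346 − 287.4 = 58.6 mOsm/kg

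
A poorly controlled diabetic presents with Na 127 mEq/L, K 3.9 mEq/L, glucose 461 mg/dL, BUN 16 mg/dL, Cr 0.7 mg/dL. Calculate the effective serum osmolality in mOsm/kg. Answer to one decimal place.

279.6 mOsm/kg

Effective osmolality excludes urea (freely permeant across cell membranes):
2·Na + glucose/18
= 2·127 + 461/18
= 254 + 25.61
= 279.61 mOsm/kg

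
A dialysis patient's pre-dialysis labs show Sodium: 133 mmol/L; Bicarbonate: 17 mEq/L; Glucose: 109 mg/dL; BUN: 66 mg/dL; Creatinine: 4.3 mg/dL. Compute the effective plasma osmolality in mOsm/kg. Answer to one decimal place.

Effective osmolality excludes urea (freely permeant across cell membranes):
2·Na + glucose/18
= 2·133 + 109/18
= 266 + 6.06
= 272.06 mOsm/kg

272.1 mOsm/kg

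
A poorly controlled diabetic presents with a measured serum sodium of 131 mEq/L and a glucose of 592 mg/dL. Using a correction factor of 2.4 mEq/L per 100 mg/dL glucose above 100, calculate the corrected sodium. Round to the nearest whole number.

Corrected Na = measured Na + 2.4 · (glucose − 100)/100
= 131 + 2.4 · (592 − 100)/100
= 131 + 11.8
= 142.8 mEq/L

143 mEq/L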